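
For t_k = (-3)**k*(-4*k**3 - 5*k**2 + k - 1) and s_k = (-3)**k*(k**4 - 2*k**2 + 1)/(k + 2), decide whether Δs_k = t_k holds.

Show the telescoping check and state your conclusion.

Invalid: residual (-3)**k*(4*k**4 + 14*k**3 + 8*k**2 - 2*k + 3)/(k**2 + 5*k + 6) ≠ 0.

s_(k+1) = (-3)**(k + 1)*k**2*(k**2 + 4*k + 4)/(k + 3)
s_(k+1) − s_k = (-3)**k*(-4*k**5 - 21*k**4 - 34*k**3 - 18*k**2 - k - 3)/(k**2 + 5*k + 6)
(s_(k+1) − s_k) − t_k = (-3)**k*(4*k**4 + 14*k**3 + 8*k**2 - 2*k + 3)/(k**2 + 5*k + 6)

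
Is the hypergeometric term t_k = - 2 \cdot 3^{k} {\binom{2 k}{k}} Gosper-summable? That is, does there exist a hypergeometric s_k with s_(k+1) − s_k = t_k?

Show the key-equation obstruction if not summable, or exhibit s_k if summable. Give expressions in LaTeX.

Step 1: r(k) = 6*(2*k + 1)/(k + 1).
So A=12*k + 6 and B=k + 1, with C=1.
f must satisfy (12*k + 6)·f(k+1) − (k)·f(k) = 1.
Degrees (1,1,0) ⇒ d ≤ -1.
Bound -1 < 0, so the key equation has no polynomial solution.

No — key equation has no polynomial f.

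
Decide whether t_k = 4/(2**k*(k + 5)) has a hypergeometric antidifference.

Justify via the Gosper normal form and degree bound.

No; the degree bound rules out any f.

Step 1: r(k) = (k + 5)/(2*(k + 6)).
Normal form (A,B,C) = (k/2 + 5/2, k + 6, 1).
Set up (k/2 + 5/2)·f(k+1) − (k + 5)·f(k) − (1) = 0.
Degrees (1,1,0) ⇒ d ≤ -1.
d = -1 < 0 ⇒ no nonzero polynomial f; not summable.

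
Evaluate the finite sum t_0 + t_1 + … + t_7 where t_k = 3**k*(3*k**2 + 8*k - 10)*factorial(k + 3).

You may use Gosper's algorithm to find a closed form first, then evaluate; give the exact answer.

Ratio r(k) = 3*(3*k**3 + 26*k**2 + 57*k + 4)/(3*k**2 + 8*k - 10).
Normal form (A,B,C) = (3*k + 12, 1, k**2 + 8*k/3 - 10/3).
Need (3*k + 12)·f(k+1) − (1)·f(k) = k**2 + 8*k/3 - 10/3.
Bound: deg f ≤ 1.
Solve for f: f(k) = (k - 2)/3 (degree 1 ≤ 1).
Certificate R = B(k−1)f/C = (k - 2)/(3*k**2 + 8*k - 10) gives s_k = 3**k*(k - 2)*factorial(k + 3).
Check: Δs_k = 3**k*(3*k**2 + 8*k - 10)*factorial(k + 3). ✓
Σ_(k=0)^(7) t_k = s_(8) − s_(0) = 1571364748800 − (-12) = 1571364748812.

Σ = 1571364748812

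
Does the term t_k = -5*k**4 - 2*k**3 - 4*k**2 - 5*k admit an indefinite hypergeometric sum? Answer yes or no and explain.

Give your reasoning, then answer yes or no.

Ratio r(k) = (5*k**4 + 22*k**3 + 40*k**2 + 39*k + 16)/(k*(5*k**3 + 2*k**2 + 4*k + 5)).
Gosper form: A/B · C(k+1)/C(k) with A=1, B=1, C=k**4 + 2*k**3/5 + 4*k**2/5 + k.
Set up (1)·f(k+1) − (1)·f(k) − (k**4 + 2*k**3/5 + 4*k**2/5 + k) = 0.
deg f ≤ 5 (via 0,0,4).
Match coefficients ⇒ f(k) = k*(k - 1)*(k**3 - k**2 + k + 2)/5.
Get s_k = R·t_k = k*(-k**4 + 2*k**3 - 2*k**2 - k + 2) with R(k) = B(k−1)f(k)/C(k) = (k - 1)*(k**3 - k**2 + k + 2)/(5*k**3 + 2*k**2 + 4*k + 5).
Δs = k*(-5*k**3 - 2*k**2 - 4*k - 5), as required.

Yes. s_k = k*(-k**4 + 2*k**3 - 2*k**2 - k + 2).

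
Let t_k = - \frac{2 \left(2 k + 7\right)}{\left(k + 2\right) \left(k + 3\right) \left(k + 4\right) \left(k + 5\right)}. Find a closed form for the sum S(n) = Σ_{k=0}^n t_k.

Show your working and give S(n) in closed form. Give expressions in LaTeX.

S(n) = \frac{- n^{2} - 8 n - 7}{4 \left(n^{2} + 8 n + 15\right)}

t_(k+1)/t_k = (k + 2)*(2*k + 9)/((k + 6)*(2*k + 7)).
Gosper form: A/B · C(k+1)/C(k) with A=k + 2, B=k + 6, C=k + 7/2.
Key eq: (k + 2)·f(k+1) = (k + 5)·f(k) + (k + 7/2).
Degrees (1,1,1) ⇒ d ≤ 3.
Solving with deg f ≤ 3: f(k) = k*(k + 3)*(k + 6)/16.
Then R = B(k−1)f/C = k*(k + 3)*(k + 5)*(k + 6)/(8*(2*k + 7)), so s_k = R(k)·t_k = k*(-k - 6)/(4*(k**2 + 6*k + 8)).
Verify: 2*(-2*k - 7)/(k**4 + 14*k**3 + 71*k**2 + 154*k + 120) matches t_k.
s_(n+1) = (-n**2 - 8*n - 7)/(4*(n**2 + 8*n + 15)) and s_(0) = 0, so S(n) = (-n**2 - 8*n - 7)/(4*(n**2 + 8*n + 15)).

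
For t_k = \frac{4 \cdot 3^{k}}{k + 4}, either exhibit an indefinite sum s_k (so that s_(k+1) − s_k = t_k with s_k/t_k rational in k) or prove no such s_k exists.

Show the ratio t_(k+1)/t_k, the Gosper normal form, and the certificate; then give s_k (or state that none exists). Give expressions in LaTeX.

no hypergeometric antidifference exists

Step 1: r(k) = 3*(k + 4)/(k + 5).
So A=3*k + 12 and B=k + 5, with C=1.
Set up (3*k + 12)·f(k+1) − (k + 4)·f(k) − (1) = 0.
Degrees (1,1,0) ⇒ d ≤ -1.
deg f ≤ -1 is impossible — no certificate.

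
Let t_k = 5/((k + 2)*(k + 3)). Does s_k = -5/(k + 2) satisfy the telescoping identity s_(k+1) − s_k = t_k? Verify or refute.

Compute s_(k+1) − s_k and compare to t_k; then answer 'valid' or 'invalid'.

valid (s_(k+1) − s_k reduces to t_k)

s_(k+1) = -5/(k + 3)
s_(k+1) − s_k = 5/((k + 2)*(k + 3))
(s_(k+1) − s_k) − t_k = 0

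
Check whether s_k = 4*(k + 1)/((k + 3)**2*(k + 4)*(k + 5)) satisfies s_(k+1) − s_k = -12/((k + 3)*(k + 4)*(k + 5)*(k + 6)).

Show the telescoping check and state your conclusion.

s_(k+1) = 4*(k + 2)/((k + 4)**2*(k + 5)*(k + 6))
s_(k+1) − s_k = 4*(-(k + 1)*(k + 4)*(k + 6) + (k + 2)*(k + 3)**2)/((k + 3)**2*(k + 4)**2*(k + 5)*(k + 6))
(s_(k+1) − s_k) − t_k = 8*(4*k + 15)/(k**6 + 25*k**5 + 257*k**4 + 1391*k**3 + 4182*k**2 + 6624*k + 4320)

Invalid: residual 8*(4*k + 15)/(k**6 + 25*k**5 + 257*k**4 + 1391*k**3 + 4182*k**2 + 6624*k + 4320) ≠ 0.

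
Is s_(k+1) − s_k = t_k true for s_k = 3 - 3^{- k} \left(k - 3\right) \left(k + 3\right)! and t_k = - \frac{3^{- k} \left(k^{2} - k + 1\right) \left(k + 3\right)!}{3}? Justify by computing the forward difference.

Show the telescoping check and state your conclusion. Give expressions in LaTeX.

s_(k+1) = -3**(-k - 1)*(k - 2)*factorial(k + 4) + 3
s_(k+1) − s_k = -(k**2 - k + 1)*factorial(k + 3)/(3*3**k)
(s_(k+1) − s_k) − t_k = 0

Valid: the claim telescopes to t_k.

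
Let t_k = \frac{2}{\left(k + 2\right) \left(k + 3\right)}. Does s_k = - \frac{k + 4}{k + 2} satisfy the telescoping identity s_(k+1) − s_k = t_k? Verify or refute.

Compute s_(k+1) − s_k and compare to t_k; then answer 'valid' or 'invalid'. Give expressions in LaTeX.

Valid: the claim telescopes to t_k.

s_(k+1) = (-k - 5)/(k + 3)
s_(k+1) − s_k = 2/(k**2 + 5*k + 6)
(s_(k+1) − s_k) − t_k = 0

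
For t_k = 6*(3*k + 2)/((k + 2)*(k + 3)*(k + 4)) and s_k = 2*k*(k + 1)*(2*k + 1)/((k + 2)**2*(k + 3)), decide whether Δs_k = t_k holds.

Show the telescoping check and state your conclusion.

s_(k+1) = 2*(k + 1)*(k + 2)*(2*k + 3)/((k + 3)**2*(k + 4))
s_(k+1) − s_k = 2*(11*k**3 + 51*k**2 + 64*k + 24)/(k**5 + 14*k**4 + 77*k**3 + 208*k**2 + 276*k + 144)
(s_(k+1) − s_k) − t_k = 4*(k**3 - 10*k - 6)/(k**5 + 14*k**4 + 77*k**3 + 208*k**2 + 276*k + 144)

Invalid: residual 4*(k**3 - 10*k - 6)/(k**5 + 14*k**4 + 77*k**3 + 208*k**2 + 276*k + 144) ≠ 0.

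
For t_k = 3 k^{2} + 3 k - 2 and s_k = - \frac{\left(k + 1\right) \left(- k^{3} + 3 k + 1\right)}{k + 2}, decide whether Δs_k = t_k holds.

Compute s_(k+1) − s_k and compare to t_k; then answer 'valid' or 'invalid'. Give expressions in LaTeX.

Invalid: residual \frac{- 2 k^{3} - 9 k^{2} - 7 k + 3}{k^{2} + 5 k + 6} ≠ 0.

s_(k+1) = -(k + 2)*(3*k - (k + 1)**3 + 4)/(k + 3)
s_(k+1) − s_k = (3*k**4 + 16*k**3 + 22*k**2 + k - 9)/(k**2 + 5*k + 6)
(s_(k+1) − s_k) − t_k = (-2*k**3 - 9*k**2 - 7*k + 3)/(k**2 + 5*k + 6)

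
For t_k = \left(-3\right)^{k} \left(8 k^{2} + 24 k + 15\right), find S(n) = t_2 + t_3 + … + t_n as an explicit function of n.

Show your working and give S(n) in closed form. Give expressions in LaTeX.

Step 1: r(k) = 3*(-8*k**2 - 40*k - 47)/(8*k**2 + 24*k + 15).
Normal form (A,B,C) = (-3, 1, k**2 + 3*k + 15/8).
Solve (-3)·f(k+1) − (1)·f(k) = k**2 + 3*k + 15/8.
deg f ≤ 2 (via 0,0,2).
A polynomial solution: f(k) = -k*(2*k + 3)/8.
So s_k = (B(k−1)f/C)·t_k = (-k*(2*k + 3)/(8*k**2 + 24*k + 15))·t_k = (-3)**k*k*(-2*k - 3).
s_(k+1) − s_k = (-3)**k*(8*k**2 + 24*k + 15) = t_k.
Evaluate: s_(n+1) = 3*(-3)**n*(2*n**2 + 7*n + 5); subtract s_(2) = -126 ⇒ S(n) = 6*(-3)**n*n**2 + 21*(-3)**n*n + 15*(-3)**n + 126.

S(n) = 6 \left(-3\right)^{n} n^{2} + 21 \left(-3\right)^{n} n + 15 \left(-3\right)^{n} + 126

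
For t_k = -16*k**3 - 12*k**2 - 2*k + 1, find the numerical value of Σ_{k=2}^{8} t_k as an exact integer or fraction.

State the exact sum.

The ratio is (16*k**3 + 60*k**2 + 74*k + 29)/(16*k**3 + 12*k**2 + 2*k - 1).
Take A(k)=1, B(k)=1, C(k)=k**3 + 3*k**2/4 + k/8 - 1/16.
Set up (1)·f(k+1) − (1)·f(k) − (k**3 + 3*k**2/4 + k/8 - 1/16) = 0.
d = 4 from the (0,0,3) case.
A polynomial solution: f(k) = k**2*(4*k**2 - 4*k - 1)/16.
Certificate R = B(k−1)f/C = k**2*(4*k**2 - 4*k - 1)/(16*k**3 + 12*k**2 + 2*k - 1) gives s_k = k**2*(-4*k**2 + 4*k + 1).
Δs = -16*k**3 - 12*k**2 - 2*k + 1, as required.
Telescoping: Σ = s_(9) − s_(2) = -23247 − (-28) = -23219.

Σ = -23219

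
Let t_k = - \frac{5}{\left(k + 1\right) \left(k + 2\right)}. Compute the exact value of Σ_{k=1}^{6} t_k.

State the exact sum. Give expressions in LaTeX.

Σ = -15/8

Ratio r(k) = (k + 1)/(k + 3).
Gosper form: A/B · C(k+1)/C(k) with A=k + 1, B=k + 3, C=1.
Set up (k + 1)·f(k+1) − (k + 2)·f(k) − (1) = 0.
Bound: deg f ≤ 1.
Coefficient equations give f(k) = k.
Get s_k = R·t_k = -5*k/(k + 1) with R(k) = B(k−1)f(k)/C(k) = k*(k + 2).
Δs = -5/(k**2 + 3*k + 2), as required.
Σ_(k=1)^(6) t_k = s_(7) − s_(1) = -35/8 − (-5/2) = -15/8.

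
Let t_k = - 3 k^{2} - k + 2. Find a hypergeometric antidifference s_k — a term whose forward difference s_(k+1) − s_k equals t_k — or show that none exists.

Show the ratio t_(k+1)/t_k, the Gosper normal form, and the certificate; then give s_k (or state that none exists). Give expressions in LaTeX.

s_k = k \left(- k^{2} + k + 2\right)

Step 1: r(k) = (k + 3*(k + 1)**2 - 1)/(3*k**2 + k - 2).
A = 1, B = 1, C = k**2 + k/3 - 2/3.
f must satisfy (1)·f(k+1) − (1)·f(k) = k**2 + k/3 - 2/3.
d = 3 from the (0,0,2) case.
Match coefficients ⇒ f(k) = k*(k - 2)*(k + 1)/3.
Certificate R = B(k−1)f/C = k*(k - 2)/(3*k - 2) gives s_k = k*(-k**2 + k + 2).
s_(k+1) − s_k = -3*k**2 - k + 2 = t_k.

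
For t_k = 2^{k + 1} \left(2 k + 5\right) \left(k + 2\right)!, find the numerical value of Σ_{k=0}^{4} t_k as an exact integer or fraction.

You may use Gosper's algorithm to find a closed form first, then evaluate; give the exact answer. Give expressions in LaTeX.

r(k) = 2*(k + 3)*(2*k + 7)/(2*k + 5) after simplifying.
Gosper form: A/B · C(k+1)/C(k) with A=2*k + 6, B=1, C=k + 5/2.
Solve (2*k + 6)·f(k+1) − (1)·f(k) = k + 5/2.
Bound: deg f ≤ 0.
Coefficient equations give f(k) = 1/2.
Then R = B(k−1)f/C = 1/(2*k + 5), so s_k = R(k)·t_k = 2**(k + 1)*factorial(k + 2).
s_(k+1) − s_k = 2**(k + 1)*(2*k + 5)*factorial(k + 2) = t_k.
Telescoping: Σ = s_(5) − s_(0) = 322560 − (4) = 322556.

Σ = 322556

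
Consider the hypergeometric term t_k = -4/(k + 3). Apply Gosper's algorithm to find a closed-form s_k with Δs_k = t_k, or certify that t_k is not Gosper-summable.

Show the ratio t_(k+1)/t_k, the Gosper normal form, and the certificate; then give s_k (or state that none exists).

The ratio is (k + 3)/(k + 4).
Normal form (A,B,C) = (k + 3, k + 4, 1).
f must satisfy (k + 3)·f(k+1) − (k + 3)·f(k) = 1.
From deg A=1, deg B=1, deg C=0: d=0.
Write f(k) = c0. Then LHS − RHS = -1, requiring -1 = 0: contradictory. No certificate.

none — t_k is not Gosper-summable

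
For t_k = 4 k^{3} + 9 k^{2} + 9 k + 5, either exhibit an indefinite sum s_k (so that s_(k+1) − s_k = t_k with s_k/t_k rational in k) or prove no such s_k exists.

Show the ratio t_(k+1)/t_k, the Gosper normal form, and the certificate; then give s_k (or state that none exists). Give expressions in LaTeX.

The ratio is (4*k**3 + 21*k**2 + 39*k + 27)/(4*k**3 + 9*k**2 + 9*k + 5).
Gosper form: A/B · C(k+1)/C(k) with A=1, B=1, C=k**3 + 9*k**2/4 + 9*k/4 + 5/4.
Solve (1)·f(k+1) − (1)·f(k) = k**3 + 9*k**2/4 + 9*k/4 + 5/4.
Degrees (0,0,3) ⇒ d ≤ 4.
Solving with deg f ≤ 4: f(k) = k*(k**3 + k**2 + k + 2)/4.
Then R = B(k−1)f/C = k*(k**3 + k**2 + k + 2)/((4*k + 5)*(k**2 + k + 1)), so s_k = R(k)·t_k = k*(k**3 + k**2 + k + 2).
Check: Δs_k = 4*k**3 + 9*k**2 + 9*k + 5. ✓

s_k = k \left(k^{3} + k^{2} + k + 2\right)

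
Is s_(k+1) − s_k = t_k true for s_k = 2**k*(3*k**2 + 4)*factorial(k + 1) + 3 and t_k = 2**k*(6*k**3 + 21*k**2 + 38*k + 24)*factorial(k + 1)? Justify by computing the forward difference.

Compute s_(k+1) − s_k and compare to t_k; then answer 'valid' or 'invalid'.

Valid: the claim telescopes to t_k.

s_(k+1) = 2**(k + 1)*(3*(k + 1)**2 + 4)*factorial(k + 2) + 3
s_(k+1) − s_k = 2**k*(6*k**3 + 21*k**2 + 38*k + 24)*factorial(k + 1)
(s_(k+1) − s_k) − t_k = 0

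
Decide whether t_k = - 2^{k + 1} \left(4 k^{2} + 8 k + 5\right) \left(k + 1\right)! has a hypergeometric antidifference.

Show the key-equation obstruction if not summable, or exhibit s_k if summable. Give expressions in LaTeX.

Yes. s_k = - 2^{k + 1} \left(2 k - 1\right) \left(k + 1\right)!.

t_(k+1)/t_k = 2*(4*k**3 + 24*k**2 + 49*k + 34)/(4*k**2 + 8*k + 5).
Factor: A=2*k + 4; B=1; C=k**2 + 2*k + 5/4.
Key eq: (2*k + 4)·f(k+1) = (1)·f(k) + (k**2 + 2*k + 5/4).
From deg A=1, deg B=0, deg C=2: d=1.
A polynomial solution: f(k) = (2*k - 1)/4.
Get s_k = R·t_k = -2**(k + 1)*(2*k - 1)*factorial(k + 1) with R(k) = B(k−1)f(k)/C(k) = (2*k - 1)/(4*k**2 + 8*k + 5).
Verify: -2**(k + 1)*(4*k**2 + 8*k + 5)*factorial(k + 1) matches t_k.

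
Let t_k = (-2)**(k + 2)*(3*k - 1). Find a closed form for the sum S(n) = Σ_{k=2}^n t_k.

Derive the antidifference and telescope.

t_(k+1)/t_k = 2*(-3*k - 2)/(3*k - 1).
A = -2, B = 1, C = k - 1/3.
Key eq: (-2)·f(k+1) = (1)·f(k) + (k - 1/3).
Bound: deg f ≤ 1.
Solving with deg f ≤ 1: f(k) = -(k - 1)/3.
Get s_k = R·t_k = (-2)**(k + 2)*(1 - k) with R(k) = B(k−1)f(k)/C(k) = -(k - 1)/(3*k - 1).
Verify: (-2)**(k + 2)*(3*k - 1) matches t_k.
Evaluate: s_(n+1) = 8*(-2)**n*n; subtract s_(2) = -16 ⇒ S(n) = 8*(-2)**n*n + 16.

S(n) = 8*(-2)**n*n + 16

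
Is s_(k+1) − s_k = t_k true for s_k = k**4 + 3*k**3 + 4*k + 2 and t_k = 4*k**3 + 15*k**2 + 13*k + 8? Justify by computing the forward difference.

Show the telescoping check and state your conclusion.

valid (s_(k+1) − s_k reduces to t_k)

s_(k+1) = 4*k + (k + 1)**4 + 3*(k + 1)**3 + 6
s_(k+1) − s_k = 4*k**3 + 15*k**2 + 13*k + 8
(s_(k+1) − s_k) − t_k = 0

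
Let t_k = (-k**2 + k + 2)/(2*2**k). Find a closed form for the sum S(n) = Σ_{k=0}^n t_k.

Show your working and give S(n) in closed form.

S(n) = 2**(-n - 1)*(n**2 + 3*n + 2)

Compute t_(k+1)/t_k: get (k**2 + k - 2)/(2*(k**2 - k - 2)).
So A=1/2 and B=1, with C=k**2 - k - 2.
Solve (1/2)·f(k+1) − (1)·f(k) = k**2 - k - 2.
Degrees (0,0,2) ⇒ d ≤ 2.
Solving with deg f ≤ 2: f(k) = -2*k*(k + 1).
Certificate R = B(k−1)f/C = -2*k/(k - 2) gives s_k = k*(k + 1)/2**k.
Check: Δs_k = (2 - k)*(k + 1)/(2*2**k). ✓
s_(n+1) = 2**(-n - 1)*(n**2 + 3*n + 2) and s_(0) = 0, so S(n) = 2**(-n - 1)*(n**2 + 3*n + 2).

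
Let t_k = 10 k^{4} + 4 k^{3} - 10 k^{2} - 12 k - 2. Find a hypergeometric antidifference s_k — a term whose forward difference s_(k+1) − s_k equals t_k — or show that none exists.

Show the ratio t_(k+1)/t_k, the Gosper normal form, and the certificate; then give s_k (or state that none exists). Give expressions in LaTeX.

s_k = 2 k \left(k^{4} - 2 k^{3} - k^{2} + 1\right)

t_(k+1)/t_k = (5*k**4 + 22*k**3 + 31*k**2 + 10*k - 5)/(5*k**4 + 2*k**3 - 5*k**2 - 6*k - 1).
Factor: A=1; B=1; C=k**4 + 2*k**3/5 - k**2 - 6*k/5 - 1/5.
Key eq: (1)·f(k+1) = (1)·f(k) + (k**4 + 2*k**3/5 - k**2 - 6*k/5 - 1/5).
Bound: deg f ≤ 5.
A polynomial solution: f(k) = k*(k**4 - 2*k**3 - k**2 + 1)/5.
Get s_k = R·t_k = 2*k*(k**4 - 2*k**3 - k**2 + 1) with R(k) = B(k−1)f(k)/C(k) = k*(k**4 - 2*k**3 - k**2 + 1)/(5*k**4 + 2*k**3 - 5*k**2 - 6*k - 1).
Δs = 10*k**4 + 4*k**3 - 10*k**2 - 12*k - 2, as required.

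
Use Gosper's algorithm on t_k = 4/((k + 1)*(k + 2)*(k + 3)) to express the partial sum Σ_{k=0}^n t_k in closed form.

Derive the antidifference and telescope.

S(n) = (n**2 + 5*n + 4)/(n**2 + 5*n + 6)

t_(k+1)/t_k = (k + 1)/(k + 4).
So A=k + 1 and B=k + 4, with C=1.
Need (k + 1)·f(k+1) − (k + 3)·f(k) = 1.
d = 2 from the (1,1,0) case.
Coefficient equations give f(k) = k*(k + 3)/4.
Then R = B(k−1)f/C = k*(k + 3)**2/4, so s_k = R(k)·t_k = k*(k + 3)/((k + 1)*(k + 2)).
Check: Δs_k = 4/(k**3 + 6*k**2 + 11*k + 6). ✓
Σ_(k=0)^n t_k = s_(n+1) − s_(0) = ((n**2 + 5*n + 4)/(n**2 + 5*n + 6)) − (0), i.e. (n**2 + 5*n + 4)/(n**2 + 5*n + 6).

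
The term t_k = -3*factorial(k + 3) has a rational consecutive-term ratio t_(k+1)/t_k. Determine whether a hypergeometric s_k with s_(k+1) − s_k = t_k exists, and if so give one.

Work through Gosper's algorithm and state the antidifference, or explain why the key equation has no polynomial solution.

Compute t_(k+1)/t_k: get k + 4.
So A=k + 4 and B=1, with C=1.
Set up (k + 4)·f(k+1) − (1)·f(k) − (1) = 0.
Bound: deg f ≤ -1.
Negative degree bound (-1): no f exists, t_k not Gosper-summable.

none (Gosper's algorithm certifies no s_k)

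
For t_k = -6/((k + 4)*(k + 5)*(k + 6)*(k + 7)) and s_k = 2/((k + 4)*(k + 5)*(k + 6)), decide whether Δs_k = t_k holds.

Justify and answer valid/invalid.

s_(k+1) = 2/((k + 5)*(k + 6)*(k + 7))
s_(k+1) − s_k = -6/((k + 4)*(k + 5)*(k + 6)*(k + 7))
(s_(k+1) − s_k) − t_k = 0

Valid: the claim telescopes to t_k.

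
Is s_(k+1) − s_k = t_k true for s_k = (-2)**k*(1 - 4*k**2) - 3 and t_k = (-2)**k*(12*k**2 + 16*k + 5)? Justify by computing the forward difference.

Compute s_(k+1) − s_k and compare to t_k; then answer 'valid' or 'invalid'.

s_(k+1) = (-2)**(k + 1)*(1 - 4*(k + 1)**2) - 3
s_(k+1) − s_k = (-2)**k*(12*k**2 + 16*k + 5)
(s_(k+1) − s_k) − t_k = 0

Valid: the claim telescopes to t_k.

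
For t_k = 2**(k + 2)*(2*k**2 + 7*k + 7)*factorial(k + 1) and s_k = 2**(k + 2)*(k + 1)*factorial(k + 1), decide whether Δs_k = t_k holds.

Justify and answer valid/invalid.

valid; difference matches t_k

s_(k+1) = 2**(k + 3)*(k + 2)*factorial(k + 2)
s_(k+1) − s_k = 2**(k + 2)*(2*k**2 + 7*k + 7)*factorial(k + 1)
(s_(k+1) − s_k) − t_k = 0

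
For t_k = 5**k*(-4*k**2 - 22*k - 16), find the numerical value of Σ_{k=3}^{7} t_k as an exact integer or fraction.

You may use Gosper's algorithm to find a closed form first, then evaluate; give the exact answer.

Σ = -33982250

Compute t_(k+1)/t_k: get 5*(2*k**2 + 15*k + 21)/(2*k**2 + 11*k + 8).
So A=5 and B=1, with C=k**2 + 11*k/2 + 4.
Set up (5)·f(k+1) − (1)·f(k) − (k**2 + 11*k/2 + 4) = 0.
Bound: deg f ≤ 2.
Coefficient equations give f(k) = (k**2 + 3*k - 1)/4.
Get s_k = R·t_k = 5**k*(-k**2 - 3*k + 1) with R(k) = B(k−1)f(k)/C(k) = (k**2 + 3*k - 1)/(2*(2*k**2 + 11*k + 8)).
Δs = 5**k*(-4*k**2 - 22*k - 16), as required.
Σ_(k=3)^(7) t_k = s_(8) − s_(3) = -33984375 − (-2125) = -33982250.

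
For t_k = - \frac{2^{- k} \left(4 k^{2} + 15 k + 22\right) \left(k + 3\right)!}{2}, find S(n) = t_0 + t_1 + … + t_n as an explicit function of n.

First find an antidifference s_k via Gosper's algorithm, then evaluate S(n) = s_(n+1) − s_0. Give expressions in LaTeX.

S(n) = 18 - 2 \cdot 2^{- n} n \left(n + 4\right)! - \frac{7 \cdot 2^{- n} \left(n + 4\right)!}{2}

r(k) = (k + 4)*(15*k + 4*(k + 1)**2 + 37)/(2*(4*k**2 + 15*k + 22)) after simplifying.
Factor: A=k/2 + 2; B=1; C=k**2 + 15*k/4 + 11/2.
f must satisfy (k/2 + 2)·f(k+1) − (1)·f(k) = k**2 + 15*k/4 + 11/2.
deg f ≤ 1 (via 1,0,2).
Solve for f: f(k) = (4*k + 3)/2 (degree 1 ≤ 1).
Then R = B(k−1)f/C = 2*(4*k + 3)/(4*k**2 + 15*k + 22), so s_k = R(k)·t_k = -(4*k + 3)*factorial(k + 3)/2**k.
Verify: -(4*k**2 + 15*k + 22)*factorial(k + 3)/(2*2**k) matches t_k.
Σ_(k=0)^n t_k = s_(n+1) − s_(0) = (-2**(-n - 1)*(4*n + 7)*factorial(n + 4)) − (-18), i.e. 18 - 2*n*factorial(n + 4)/2**n - 7*factorial(n + 4)/(2*2**n).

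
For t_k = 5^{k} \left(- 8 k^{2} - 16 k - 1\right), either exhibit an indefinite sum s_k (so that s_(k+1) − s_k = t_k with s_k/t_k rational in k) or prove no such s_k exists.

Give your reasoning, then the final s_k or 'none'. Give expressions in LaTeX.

The ratio is 5*(8*k**2 + 32*k + 25)/(8*k**2 + 16*k + 1).
Gosper form: A/B · C(k+1)/C(k) with A=5, B=1, C=k**2 + 2*k + 1/8.
Set up (5)·f(k+1) − (1)·f(k) − (k**2 + 2*k + 1/8) = 0.
From deg A=0, deg B=0, deg C=2: d=2.
Coefficient equations give f(k) = (k - 1)*(2*k + 1)/8.
So s_k = (B(k−1)f/C)·t_k = ((k - 1)*(2*k + 1)/(8*k**2 + 16*k + 1))·t_k = 5**k*(-2*k**2 + k + 1).
Δs = 5**k*(-8*k**2 - 16*k - 1), as required.

s_k = 5^{k} \left(- 2 k^{2} + k + 1\right)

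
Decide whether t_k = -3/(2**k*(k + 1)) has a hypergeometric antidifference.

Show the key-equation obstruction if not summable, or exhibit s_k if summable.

Ratio r(k) = (k + 1)/(2*(k + 2)).
Normal form (A,B,C) = (k/2 + 1/2, k + 2, 1).
Set up (k/2 + 1/2)·f(k+1) − (k + 1)·f(k) − (1) = 0.
From deg A=1, deg B=1, deg C=0: d=-1.
deg f ≤ -1 is impossible — no certificate.

No. Not Gosper-summable.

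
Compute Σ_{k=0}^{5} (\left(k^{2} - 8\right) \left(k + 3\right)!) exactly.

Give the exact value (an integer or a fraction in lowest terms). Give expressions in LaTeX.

Σ = 725784

Ratio r(k) = (k + 4)*((k + 1)**2 - 8)/(k**2 - 8).
So A=k + 4 and B=1, with C=k**2 - 8.
f must satisfy (k + 4)·f(k+1) − (1)·f(k) = k**2 - 8.
Degrees (1,0,2) ⇒ d ≤ 1.
A polynomial solution: f(k) = k - 4.
Get s_k = R·t_k = (k - 4)*factorial(k + 3) with R(k) = B(k−1)f(k)/C(k) = (k - 4)/(k**2 - 8).
Verify: (k**2 - 8)*factorial(k + 3) matches t_k.
Σ_(k=0)^(5) t_k = s_(6) − s_(0) = 725760 − (-24) = 725784.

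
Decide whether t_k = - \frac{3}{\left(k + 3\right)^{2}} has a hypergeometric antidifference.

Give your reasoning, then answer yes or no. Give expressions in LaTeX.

t_(k+1)/t_k = (k + 3)**2/(k + 4)**2.
So A=k**2 + 6*k + 9 and B=k**2 + 8*k + 16, with C=1.
Need (k**2 + 6*k + 9)·f(k+1) − (k**2 + 6*k + 9)·f(k) = 1.
From deg A=2, deg B=2, deg C=0: d=0.
Put f(k) = c0: A·f(k+1) − B(k−1)·f(k) − C = -1; need -1 = 0 — inconsistent ⇒ no f, not summable.

No. Not Gosper-summable.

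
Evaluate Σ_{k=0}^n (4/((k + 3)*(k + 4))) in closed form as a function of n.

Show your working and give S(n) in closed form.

Compute t_(k+1)/t_k: get (k + 3)/(k + 5).
Factor: A=k + 3; B=k + 5; C=1.
Key eq: (k + 3)·f(k+1) = (k + 4)·f(k) + (1).
d = 1 from the (1,1,0) case.
Match coefficients ⇒ f(k) = k/3.
Get s_k = R·t_k = 4*k/(3*(k + 3)) with R(k) = B(k−1)f(k)/C(k) = k*(k + 4)/3.
Δs = 4/(k**2 + 7*k + 12), as required.
Telescope: S(n) = s_(n+1) − s_(0) = 4*(n + 1)/(3*(n + 4)) − (0) = 4*(n + 1)/(3*(n + 4)).

S(n) = 4*(n + 1)/(3*(n + 4))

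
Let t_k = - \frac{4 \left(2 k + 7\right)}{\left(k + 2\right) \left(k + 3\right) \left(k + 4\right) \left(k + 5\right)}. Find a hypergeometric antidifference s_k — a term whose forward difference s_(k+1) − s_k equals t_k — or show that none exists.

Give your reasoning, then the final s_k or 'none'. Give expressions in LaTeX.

s_k = \frac{k \left(- k - 6\right)}{2 \left(k^{2} + 6 k + 8\right)}

r(k) = (k + 2)*(2*k + 9)/((k + 6)*(2*k + 7)) after simplifying.
A = k + 2, B = k + 6, C = k + 7/2.
f must satisfy (k + 2)·f(k+1) − (k + 5)·f(k) = k + 7/2.
d = 3 from the (1,1,1) case.
Solving with deg f ≤ 3: f(k) = k*(k + 3)*(k + 6)/16.
R(k) = B(k−1)·f(k)/C(k) = k*(k + 3)*(k + 5)*(k + 6)/(8*(2*k + 7)); s_k = R·t_k = k*(-k - 6)/(2*(k**2 + 6*k + 8)).
Verify: 4*(-2*k - 7)/(k**4 + 14*k**3 + 71*k**2 + 154*k + 120) matches t_k.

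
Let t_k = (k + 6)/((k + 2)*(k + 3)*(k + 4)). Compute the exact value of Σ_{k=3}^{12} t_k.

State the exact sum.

Ratio r(k) = (k + 2)*(k + 7)/((k + 5)*(k + 6)).
Normal form (A,B,C) = (k + 2, k + 5, k + 6).
Need (k + 2)·f(k+1) − (k + 4)·f(k) = k + 6.
d = 2 from the (1,1,1) case.
Coefficient equations give f(k) = k*(2*k + 7)/3.
Then R = B(k−1)f/C = k*(k + 4)*(2*k + 7)/(3*(k + 6)), so s_k = R(k)·t_k = k*(2*k + 7)/(3*(k + 2)*(k + 3)).
Verify: (k + 6)/(k**3 + 9*k**2 + 26*k + 24) matches t_k.
Telescoping: Σ = s_(13) − s_(3) = 143/240 − (13/30) = 13/80.

Σ = 13/80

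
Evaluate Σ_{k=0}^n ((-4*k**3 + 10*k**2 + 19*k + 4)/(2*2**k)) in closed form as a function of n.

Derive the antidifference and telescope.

Ratio r(k) = (4*k**3 + 2*k**2 - 27*k - 29)/(2*(4*k**3 - 10*k**2 - 19*k - 4)).
Take A(k)=1/2, B(k)=1, C(k)=k**3 - 5*k**2/2 - 19*k/4 - 1.
Need (1/2)·f(k+1) − (1)·f(k) = k**3 - 5*k**2/2 - 19*k/4 - 1.
Degrees (0,0,3) ⇒ d ≤ 3.
A polynomial solution: f(k) = -(k + 1)*(4*k**2 - 2*k - 1)/2.
So s_k = (B(k−1)f/C)·t_k = (-2*(k + 1)*(4*k**2 - 2*k - 1)/(4*k**3 - 10*k**2 - 19*k - 4))·t_k = (4*k**3 + 2*k**2 - 3*k - 1)/2**k.
Verify: (-4*k**3 + 10*k**2 + 19*k + 4)/(2*2**k) matches t_k.
Σ_(k=0)^n t_k = s_(n+1) − s_(0) = (2**(-n - 1)*(4*n**3 + 14*n**2 + 13*n + 2)) − (-1), i.e. 2**(-n - 1)*(2**(n + 1) + 4*n**3 + 14*n**2 + 13*n + 2).

S(n) = 2**(-n - 1)*(2**(n + 1) + 4*n**3 + 14*n**2 + 13*n + 2)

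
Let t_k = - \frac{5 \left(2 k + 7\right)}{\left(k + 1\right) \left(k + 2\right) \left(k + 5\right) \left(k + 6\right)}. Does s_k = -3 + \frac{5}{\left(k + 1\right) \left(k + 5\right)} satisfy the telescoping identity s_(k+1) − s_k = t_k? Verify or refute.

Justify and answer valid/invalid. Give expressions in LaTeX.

Valid — Δs_k = t_k.

s_(k+1) = -3 + 5/((k + 2)*(k + 6))
s_(k+1) − s_k = 5*(-2*k - 7)/(k**4 + 14*k**3 + 65*k**2 + 112*k + 60)
(s_(k+1) − s_k) − t_k = 0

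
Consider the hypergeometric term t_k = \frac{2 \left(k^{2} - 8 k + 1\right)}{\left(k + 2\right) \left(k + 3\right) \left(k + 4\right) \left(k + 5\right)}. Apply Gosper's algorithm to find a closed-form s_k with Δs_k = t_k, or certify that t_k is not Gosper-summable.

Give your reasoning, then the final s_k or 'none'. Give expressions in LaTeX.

The ratio is -(k + 2)*(8*k - (k + 1)**2 + 7)/((k + 6)*(k**2 - 8*k + 1)).
So A=k + 2 and B=k + 6, with C=k**2 - 8*k + 1.
Solve (k + 2)·f(k+1) − (k + 5)·f(k) = k**2 - 8*k + 1.
From deg A=1, deg B=1, deg C=2: d=3.
A polynomial solution: f(k) = -k*(2*k - 3)/2.
Get s_k = R·t_k = k*(3 - 2*k)/((k + 2)*(k + 3)*(k + 4)) with R(k) = B(k−1)f(k)/C(k) = -k*(k + 5)*(2*k - 3)/(2*(k**2 - 8*k + 1)).
Verify: 2*(k**2 - 8*k + 1)/(k**4 + 14*k**3 + 71*k**2 + 154*k + 120) matches t_k.

s_k = \frac{k \left(3 - 2 k\right)}{\left(k + 2\right) \left(k + 3\right) \left(k + 4\right)}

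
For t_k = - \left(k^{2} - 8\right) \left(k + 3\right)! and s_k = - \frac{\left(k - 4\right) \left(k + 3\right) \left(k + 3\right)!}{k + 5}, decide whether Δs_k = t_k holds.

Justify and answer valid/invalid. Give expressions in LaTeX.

Invalid: residual \frac{2 \left(k^{3} + 5 k^{2} - 9 k - 36\right) \left(k + 3\right)!}{\left(k + 5\right) \left(k + 6\right)} ≠ 0.

s_(k+1) = -(k - 3)*(k + 4)*factorial(k + 4)/(k + 6)
s_(k+1) − s_k = -(k**4 + 9*k**3 + 12*k**2 - 70*k - 168)*factorial(k + 3)/((k + 5)*(k + 6))
(s_(k+1) − s_k) − t_k = 2*(k**3 + 5*k**2 - 9*k - 36)*factorial(k + 3)/((k + 5)*(k + 6))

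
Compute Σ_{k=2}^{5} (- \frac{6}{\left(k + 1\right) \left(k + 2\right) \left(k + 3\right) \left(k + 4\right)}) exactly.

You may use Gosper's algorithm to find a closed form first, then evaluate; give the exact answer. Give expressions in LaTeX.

Σ = -37/1260

Ratio r(k) = (k + 1)/(k + 5).
Normal form (A,B,C) = (k + 1, k + 5, 1).
f must satisfy (k + 1)·f(k+1) − (k + 4)·f(k) = 1.
Bound: deg f ≤ 3.
A polynomial solution: f(k) = k*(k**2 + 6*k + 11)/18.
Then R = B(k−1)f/C = k*(k + 4)*(k**2 + 6*k + 11)/18, so s_k = R(k)·t_k = k*(-k**2 - 6*k - 11)/(3*(k + 1)*(k + 2)*(k + 3)).
Δs = -6/(k**4 + 10*k**3 + 35*k**2 + 50*k + 24), as required.
Telescoping: Σ = s_(6) − s_(2) = -83/252 − (-3/10) = -37/1260.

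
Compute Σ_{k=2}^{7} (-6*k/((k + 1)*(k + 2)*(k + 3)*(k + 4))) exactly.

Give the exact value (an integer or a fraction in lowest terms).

Compute t_(k+1)/t_k: get (k + 1)**2/(k*(k + 5)).
So A=k + 1 and B=k + 5, with C=k.
Need (k + 1)·f(k+1) − (k + 4)·f(k) = k.
d = 3 from the (1,1,1) case.
A polynomial solution: f(k) = k*(k - 1)*(k + 7)/36.
Then R = B(k−1)f/C = (k - 1)*(k + 4)*(k + 7)/36, so s_k = R(k)·t_k = k*(-k**2 - 6*k + 7)/(6*(k + 1)*(k + 2)*(k + 3)).
s_(k+1) − s_k = -6*k/(k**4 + 10*k**3 + 35*k**2 + 50*k + 24) = t_k.
Telescoping: Σ = s_(8) − s_(2) = -14/99 − (-1/20) = -181/1980.

Σ = -181/1980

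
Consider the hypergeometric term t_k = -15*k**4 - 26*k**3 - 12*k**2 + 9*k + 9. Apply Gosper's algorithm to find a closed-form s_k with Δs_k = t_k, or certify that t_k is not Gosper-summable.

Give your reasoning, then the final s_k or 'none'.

s_k = k*(-3*k**4 + k**3 + 4*k**2 + 4*k + 3)

Step 1: r(k) = (15*k**4 + 86*k**3 + 180*k**2 + 153*k + 35)/(15*k**4 + 26*k**3 + 12*k**2 - 9*k - 9).
Factor: A=1; B=1; C=k**4 + 26*k**3/15 + 4*k**2/5 - 3*k/5 - 3/5.
f must satisfy (1)·f(k+1) − (1)·f(k) = k**4 + 26*k**3/15 + 4*k**2/5 - 3*k/5 - 3/5.
deg f ≤ 5 (via 0,0,4).
Solving with deg f ≤ 5: f(k) = k*(3*k**4 - k**3 - 4*k**2 - 4*k - 3)/15.
Get s_k = R·t_k = k*(-3*k**4 + k**3 + 4*k**2 + 4*k + 3) with R(k) = B(k−1)f(k)/C(k) = k*(3*k**4 - k**3 - 4*k**2 - 4*k - 3)/(15*k**4 + 26*k**3 + 12*k**2 - 9*k - 9).
Check: Δs_k = -15*k**4 - 26*k**3 - 12*k**2 + 9*k + 9. ✓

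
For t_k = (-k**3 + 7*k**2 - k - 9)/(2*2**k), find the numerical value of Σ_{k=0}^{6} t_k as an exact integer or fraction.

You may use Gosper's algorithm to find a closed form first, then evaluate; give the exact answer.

Σ = -135/128

t_(k+1)/t_k = (k**3/2 - 2*k**2 - 5*k + 2)/(k**3 - 7*k**2 + k + 9).
Factor: A=1/2; B=1; C=k**3 - 7*k**2 + k + 9.
Solve (1/2)·f(k+1) − (1)·f(k) = k**3 - 7*k**2 + k + 9.
deg f ≤ 3 (via 0,0,3).
A polynomial solution: f(k) = -2*(k**3 - 4*k**2 - 4*k + 2).
So s_k = (B(k−1)f/C)·t_k = (-2*(k**3 - 4*k**2 - 4*k + 2)/((k + 1)*(k**2 - 8*k + 9)))·t_k = (k**3 - 4*k**2 - 4*k + 2)/2**k.
s_(k+1) − s_k = (-k**3 + 7*k**2 - k - 9)/(2*2**k) = t_k.
Evaluate s at k=7 and k=0: 121/128 and 2; difference -135/128.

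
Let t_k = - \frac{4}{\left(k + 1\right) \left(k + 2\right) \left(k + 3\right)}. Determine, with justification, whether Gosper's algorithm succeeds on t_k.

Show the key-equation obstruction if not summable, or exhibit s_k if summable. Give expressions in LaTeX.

Compute t_(k+1)/t_k: get (k + 1)/(k + 4).
Normal form (A,B,C) = (k + 1, k + 4, 1).
f must satisfy (k + 1)·f(k+1) − (k + 3)·f(k) = 1.
Degrees (1,1,0) ⇒ d ≤ 2.
A polynomial solution: f(k) = k*(k + 3)/4.
So s_k = (B(k−1)f/C)·t_k = (k*(k + 3)**2/4)·t_k = k*(-k - 3)/((k + 1)*(k + 2)).
Δs = -4/(k**3 + 6*k**2 + 11*k + 6), as required.

Yes. s_k = \frac{k \left(- k - 3\right)}{\left(k + 1\right) \left(k + 2\right)}.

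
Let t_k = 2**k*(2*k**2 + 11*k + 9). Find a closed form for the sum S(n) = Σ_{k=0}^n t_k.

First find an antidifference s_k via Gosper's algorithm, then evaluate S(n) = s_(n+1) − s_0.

S(n) = 4*2**n*n**2 + 14*2**n*n + 8*2**n + 1

t_(k+1)/t_k = 2*(2*k**2 + 15*k + 22)/(2*k**2 + 11*k + 9).
Factor: A=2; B=1; C=k**2 + 11*k/2 + 9/2.
Key eq: (2)·f(k+1) = (1)·f(k) + (k**2 + 11*k/2 + 9/2).
Bound: deg f ≤ 2.
Coefficient equations give f(k) = (2*k**2 + 3*k - 1)/2.
R(k) = B(k−1)·f(k)/C(k) = (2*k**2 + 3*k - 1)/((k + 1)*(2*k + 9)); s_k = R·t_k = 2**k*(2*k**2 + 3*k - 1).
Check: Δs_k = 2**k*(2*k**2 + 11*k + 9). ✓
s_(n+1) = 2**(n + 1)*(2*n**2 + 7*n + 4) and s_(0) = -1, so S(n) = 4*2**n*n**2 + 14*2**n*n + 8*2**n + 1.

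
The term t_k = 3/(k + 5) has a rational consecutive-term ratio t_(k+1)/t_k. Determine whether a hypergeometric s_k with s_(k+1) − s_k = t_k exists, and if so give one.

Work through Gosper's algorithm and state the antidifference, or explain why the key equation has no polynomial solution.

no hypergeometric antidifference exists

r(k) = (k + 5)/(k + 6) after simplifying.
Normal form (A,B,C) = (k + 5, k + 6, 1).
f must satisfy (k + 5)·f(k+1) − (k + 5)·f(k) = 1.
Degrees (1,1,0) ⇒ d ≤ 0.
Write f(k) = c0. Then LHS − RHS = -1, requiring -1 = 0: contradictory. No certificate.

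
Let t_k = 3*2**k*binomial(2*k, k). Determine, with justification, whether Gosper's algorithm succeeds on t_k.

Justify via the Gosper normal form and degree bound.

No — key equation has no polynomial f.

The ratio is 4*(2*k + 1)/(k + 1).
Take A(k)=8*k + 4, B(k)=k + 1, C(k)=1.
Solve (8*k + 4)·f(k+1) − (k)·f(k) = 1.
deg f ≤ -1 (via 1,1,0).
Bound -1 < 0, so the key equation has no polynomial solution.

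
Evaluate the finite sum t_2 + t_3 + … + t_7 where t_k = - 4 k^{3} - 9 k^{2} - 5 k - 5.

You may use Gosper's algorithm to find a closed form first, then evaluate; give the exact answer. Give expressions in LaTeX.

The ratio is (4*k**3 + 21*k**2 + 35*k + 23)/(4*k**3 + 9*k**2 + 5*k + 5).
Factor: A=1; B=1; C=k**3 + 9*k**2/4 + 5*k/4 + 5/4.
Solve (1)·f(k+1) − (1)·f(k) = k**3 + 9*k**2/4 + 5*k/4 + 5/4.
From deg A=0, deg B=0, deg C=3: d=4.
Solving with deg f ≤ 4: f(k) = k*(k**3 + k**2 - k + 4)/4.
Then R = B(k−1)f/C = k*(k**3 + k**2 - k + 4)/(4*k**3 + 9*k**2 + 5*k + 5), so s_k = R(k)·t_k = k*(-k**3 - k**2 + k - 4).
s_(k+1) − s_k = -4*k**3 - 9*k**2 - 5*k - 5 = t_k.
Telescoping: Σ = s_(8) − s_(2) = -4576 − (-28) = -4548.

Σ = -4548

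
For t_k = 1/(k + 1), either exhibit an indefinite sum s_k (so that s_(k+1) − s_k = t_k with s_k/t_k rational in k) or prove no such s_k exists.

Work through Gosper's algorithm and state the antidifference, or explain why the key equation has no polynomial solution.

none (Gosper's algorithm certifies no s_k)

Ratio r(k) = (k + 1)/(k + 2).
Take A(k)=k + 1, B(k)=k + 2, C(k)=1.
f must satisfy (k + 1)·f(k+1) − (k + 1)·f(k) = 1.
From deg A=1, deg B=1, deg C=0: d=0.
Generic f = c0 gives residual -1; -1 = 0 cannot hold, so t_k is not Gosper-summable.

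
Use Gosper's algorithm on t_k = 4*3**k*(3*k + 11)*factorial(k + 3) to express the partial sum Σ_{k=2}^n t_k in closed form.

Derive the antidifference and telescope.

S(n) = 12*3**n*factorial(n + 4) - 4320

Compute t_(k+1)/t_k: get 3*(k + 4)*(3*k + 14)/(3*k + 11).
Factor: A=3*k + 12; B=1; C=k + 11/3.
Key eq: (3*k + 12)·f(k+1) = (1)·f(k) + (k + 11/3).
From deg A=1, deg B=0, deg C=1: d=0.
Coefficient equations give f(k) = 1/3.
R(k) = B(k−1)·f(k)/C(k) = 1/(3*k + 11); s_k = R·t_k = 4*3**k*factorial(k + 3).
s_(k+1) − s_k = 4*3**k*(3*k + 11)*factorial(k + 3) = t_k.
Evaluate: s_(n+1) = 12*3**n*factorial(n + 4); subtract s_(2) = 4320 ⇒ S(n) = 12*3**n*factorial(n + 4) - 4320.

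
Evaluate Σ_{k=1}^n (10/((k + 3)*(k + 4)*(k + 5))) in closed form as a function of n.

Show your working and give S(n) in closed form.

S(n) = n*(n + 9)/(4*(n**2 + 9*n + 20))

Compute t_(k+1)/t_k: get (k + 3)/(k + 6).
Take A(k)=k + 3, B(k)=k + 6, C(k)=1.
Need (k + 3)·f(k+1) − (k + 5)·f(k) = 1.
Degrees (1,1,0) ⇒ d ≤ 2.
Coefficient equations give f(k) = k*(k + 7)/24.
Certificate R = B(k−1)f/C = k*(k + 5)*(k + 7)/24 gives s_k = 5*k*(k + 7)/(12*(k + 3)*(k + 4)).
Check: Δs_k = 10/(k**3 + 12*k**2 + 47*k + 60). ✓
s_(n+1) = 5*(n**2 + 9*n + 8)/(12*(n**2 + 9*n + 20)) and s_(1) = 1/6, so S(n) = n*(n + 9)/(4*(n**2 + 9*n + 20)).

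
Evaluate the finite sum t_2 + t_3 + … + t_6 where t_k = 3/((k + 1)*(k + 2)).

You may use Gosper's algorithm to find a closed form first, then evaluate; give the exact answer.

The ratio is (k + 1)/(k + 3).
Normal form (A,B,C) = (k + 1, k + 3, 1).
Solve (k + 1)·f(k+1) − (k + 2)·f(k) = 1.
From deg A=1, deg B=1, deg C=0: d=1.
A polynomial solution: f(k) = k.
Certificate R = B(k−1)f/C = k*(k + 2) gives s_k = 3*k/(k + 1).
s_(k+1) − s_k = 3/(k**2 + 3*k + 2) = t_k.
Sum = s_(7) − s_(2); s_(7) = 21/8, s_(2) = 2 ⇒ 5/8.

Σ = 5/8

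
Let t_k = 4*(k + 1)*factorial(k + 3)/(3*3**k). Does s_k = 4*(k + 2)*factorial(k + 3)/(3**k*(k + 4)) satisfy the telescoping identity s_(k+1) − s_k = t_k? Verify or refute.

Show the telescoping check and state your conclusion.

s_(k+1) = 4*(k + 3)*factorial(k + 4)/(3*3**k*(k + 5))
s_(k+1) − s_k = 4*(k**3 + 8*k**2 + 19*k + 18)*factorial(k + 3)/(3*3**k*(k + 4)*(k + 5))
(s_(k+1) − s_k) − t_k = -8*(k**2 + 5*k + 1)*factorial(k + 3)/(3*3**k*(k + 4)*(k + 5))

Invalid: residual -8*(k**2 + 5*k + 1)*factorial(k + 3)/(3*3**k*(k + 4)*(k + 5)) ≠ 0.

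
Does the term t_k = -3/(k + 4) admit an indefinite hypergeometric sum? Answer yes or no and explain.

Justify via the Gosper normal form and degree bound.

No. Not Gosper-summable.

Compute t_(k+1)/t_k: get (k + 4)/(k + 5).
Normal form (A,B,C) = (k + 4, k + 5, 1).
Solve (k + 4)·f(k+1) − (k + 4)·f(k) = 1.
Degrees (1,1,0) ⇒ d ≤ 0.
f = c0 ⇒ A·f(k+1) − B(k−1)·f(k) − C = -1. The system {-1 = 0} is inconsistent; no antidifference.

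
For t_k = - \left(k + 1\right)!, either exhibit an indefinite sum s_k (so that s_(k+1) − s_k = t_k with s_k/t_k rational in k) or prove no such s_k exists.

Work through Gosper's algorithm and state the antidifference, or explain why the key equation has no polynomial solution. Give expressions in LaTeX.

none (Gosper's algorithm certifies no s_k)

Ratio r(k) = k + 2.
Normal form (A,B,C) = (k + 2, 1, 1).
Solve (k + 2)·f(k+1) − (1)·f(k) = 1.
Bound: deg f ≤ -1.
Bound -1 < 0, so the key equation has no polynomial solution.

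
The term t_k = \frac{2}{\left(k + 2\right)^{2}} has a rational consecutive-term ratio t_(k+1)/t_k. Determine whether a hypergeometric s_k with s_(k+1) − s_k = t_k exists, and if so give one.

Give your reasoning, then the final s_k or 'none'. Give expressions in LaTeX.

t_(k+1)/t_k = (k + 2)**2/(k + 3)**2.
Factor: A=k**2 + 4*k + 4; B=k**2 + 6*k + 9; C=1.
Set up (k**2 + 4*k + 4)·f(k+1) − (k**2 + 4*k + 4)·f(k) − (1) = 0.
deg f ≤ 0 (via 2,2,0).
f = c0 ⇒ A·f(k+1) − B(k−1)·f(k) − C = -1. The system {-1 = 0} is inconsistent; no antidifference.

not Gosper-summable; s_k does not exist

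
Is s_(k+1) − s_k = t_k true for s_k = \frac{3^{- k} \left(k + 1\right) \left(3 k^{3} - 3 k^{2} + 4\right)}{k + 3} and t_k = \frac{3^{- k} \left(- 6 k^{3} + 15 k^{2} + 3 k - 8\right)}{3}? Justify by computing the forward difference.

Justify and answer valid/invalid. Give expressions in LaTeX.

s_(k+1) = (k + 2)*(3*(k + 1)**3 - 3*(k + 1)**2 + 4)/(3*3**k*(k + 4))
s_(k+1) − s_k = (-6*k**5 - 15*k**4 + 60*k**3 + 79*k**2 - 22*k - 24)/(3*3**k*(k**2 + 7*k + 12))
(s_(k+1) − s_k) − t_k = 2*(6*k**4 + 12*k**3 - 57*k**2 - k + 36)/(3*3**k*(k**2 + 7*k + 12))

Invalid: residual \frac{2 \cdot 3^{- k} \left(6 k^{4} + 12 k^{3} - 57 k^{2} - k + 36\right)}{3 \left(k^{2} + 7 k + 12\right)} ≠ 0.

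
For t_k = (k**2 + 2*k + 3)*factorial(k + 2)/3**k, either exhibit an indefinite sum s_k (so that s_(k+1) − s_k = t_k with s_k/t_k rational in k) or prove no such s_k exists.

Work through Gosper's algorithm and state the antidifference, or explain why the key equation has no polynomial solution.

Ratio r(k) = (k + 3)*(2*k + (k + 1)**2 + 5)/(3*(k**2 + 2*k + 3)).
Factor: A=k/3 + 1; B=1; C=k**2 + 2*k + 3.
Need (k/3 + 1)·f(k+1) − (1)·f(k) = k**2 + 2*k + 3.
Bound: deg f ≤ 1.
Coefficient equations give f(k) = 3*(k + 1).
So s_k = (B(k−1)f/C)·t_k = (3*(k + 1)/(k**2 + 2*k + 3))·t_k = 3**(1 - k)*(k + 1)*factorial(k + 2).
Check: Δs_k = (k**2 + 2*k + 3)*factorial(k + 2)/3**k. ✓

s_k = 3**(1 - k)*(k + 1)*factorial(k + 2)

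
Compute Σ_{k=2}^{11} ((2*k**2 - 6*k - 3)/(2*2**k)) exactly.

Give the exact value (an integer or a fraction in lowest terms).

Compute t_(k+1)/t_k: get (k**2 - k - 7/2)/(2*k**2 - 6*k - 3).
Factor: A=1/2; B=1; C=k**2 - 3*k - 3/2.
Set up (1/2)·f(k+1) − (1)·f(k) − (k**2 - 3*k - 3/2) = 0.
Bound: deg f ≤ 2.
Coefficient equations give f(k) = -2*k**2 + 2*k + 3.
Certificate R = B(k−1)f/C = -2*(2*k**2 - 2*k - 3)/(2*k**2 - 6*k - 3) gives s_k = (-2*k**2 + 2*k + 3)/2**k.
Verify: (2*k**2 - 6*k - 3)/(2*2**k) matches t_k.
Evaluate s at k=12 and k=2: -261/4096 and -1/4; difference 763/4096.

Σ = 763/4096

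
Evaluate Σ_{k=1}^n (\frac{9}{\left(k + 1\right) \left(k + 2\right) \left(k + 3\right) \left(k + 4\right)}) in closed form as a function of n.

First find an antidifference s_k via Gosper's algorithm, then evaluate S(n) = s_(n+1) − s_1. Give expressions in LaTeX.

Ratio r(k) = (k + 1)/(k + 5).
Take A(k)=k + 1, B(k)=k + 5, C(k)=1.
Solve (k + 1)·f(k+1) − (k + 4)·f(k) = 1.
deg f ≤ 3 (via 1,1,0).
Solving with deg f ≤ 3: f(k) = k*(k**2 + 6*k + 11)/18.
Certificate R = B(k−1)f/C = k*(k + 4)*(k**2 + 6*k + 11)/18 gives s_k = k*(k**2 + 6*k + 11)/(2*(k + 1)*(k + 2)*(k + 3)).
Verify: 9/(k**4 + 10*k**3 + 35*k**2 + 50*k + 24) matches t_k.
Σ_(k=1)^n t_k = s_(n+1) − s_(1) = ((n**3 + 9*n**2 + 26*n + 18)/(2*(n**3 + 9*n**2 + 26*n + 24))) − (3/8), i.e. n*(n**2 + 9*n + 26)/(8*(n**3 + 9*n**2 + 26*n + 24)).

S(n) = \frac{n \left(n^{2} + 9 n + 26\right)}{8 \left(n^{3} + 9 n^{2} + 26 n + 24\right)}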